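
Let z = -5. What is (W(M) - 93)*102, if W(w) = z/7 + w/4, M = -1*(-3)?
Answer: -132753/14 ≈ -9482.4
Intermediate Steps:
M = 3
W(w) = -5/7 + w/4
(W(M) - 93)*102 = ((-5/7 + (1/4)*3) - 93)*102 = ((-5/7 + 3/4) - 93)*102 = (1/28 - 93)*102 = -2603/28*102 = -132753/14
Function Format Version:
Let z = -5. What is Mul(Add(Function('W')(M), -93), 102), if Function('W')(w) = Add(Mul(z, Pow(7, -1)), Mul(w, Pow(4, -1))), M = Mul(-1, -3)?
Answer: Rational(-132753, 14) ≈ -9482.4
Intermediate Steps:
M = 3
Function('W')(w) = Add(Rational(-5, 7), Mul(Rational(1, 4), w)) (Function('W')(w) = Add(Mul(-5, Pow(7, -1)), Mul(w, Pow(4, -1))) = Add(Mul(-5, Rational(1, 7)), Mul(w, Rational(1, 4))) = Add(Rational(-5, 7), Mul(Rational(1, 4), w)))
Mul(Add(Function('W')(M), -93), 102) = Mul(Add(Add(Rational(-5, 7), Mul(Rational(1, 4), 3)), -93), 102) = Mul(Add(Add(Rational(-5, 7), Rational(3, 4)), -93), 102) = Mul(Add(Rational(1, 28), -93), 102) = Mul(Rational(-2603, 28), 102) = Rational(-132753, 14)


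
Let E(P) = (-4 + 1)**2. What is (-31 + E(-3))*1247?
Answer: -27434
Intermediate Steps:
E(P) = 9 (E(P) = (-3)**2 = 9)
(-31 + E(-3))*1247 = (-31 + 9)*1247 = -22*1247 = -27434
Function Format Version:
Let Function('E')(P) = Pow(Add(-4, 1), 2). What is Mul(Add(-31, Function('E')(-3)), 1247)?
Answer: -27434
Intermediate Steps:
Function('E')(P) = 9 (Function('E')(P) = Pow(-3, 2) = 9)
Mul(Add(-31, Function('E')(-3)), 1247) = Mul(Add(-31, 9), 1247) = Mul(-22, 1247) = -27434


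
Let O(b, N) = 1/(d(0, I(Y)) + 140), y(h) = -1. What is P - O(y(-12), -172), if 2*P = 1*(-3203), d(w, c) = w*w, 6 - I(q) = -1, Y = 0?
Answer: -224211/140 ≈ -1601.5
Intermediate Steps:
I(q) = 7 (I(q) = 6 - 1*(-1) = 6 + 1 = 7)
d(w, c) = w²
O(b, N) = 1/140 (O(b, N) = 1/(0² + 140) = 1/(0 + 140) = 1/140)
P = -3203/2 (P = (1*(-3203))/2 = (½)*(-3203) = -3203/2 ≈ -1601.5)
P - O(y(-12), -172) = -3203/2 - 1*1/140 = -3203/2 - 1/140 = -224211/140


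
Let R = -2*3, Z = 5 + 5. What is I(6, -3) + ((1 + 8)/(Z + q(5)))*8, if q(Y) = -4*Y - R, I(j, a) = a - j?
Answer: -27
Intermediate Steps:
Z = 10
R = -6
q(Y) = 6 - 4*Y (q(Y) = -4*Y - 1*(-6) = -4*Y + 6 = 6 - 4*Y)
I(6, -3) + ((1 + 8)/(Z + q(5)))*8 = (-3 - 1*6) + ((1 + 8)/(10 + (6 - 4*5)))*8 = (-3 - 6) + (9/(10 + (6 - 20)))*8 = -9 + (9/(10 - 14))*8 = -9 + (9/(-4))*8 = -9 + (9*(-1/4))*8 = -9 - 9/4*8 = -9 - 18 = -27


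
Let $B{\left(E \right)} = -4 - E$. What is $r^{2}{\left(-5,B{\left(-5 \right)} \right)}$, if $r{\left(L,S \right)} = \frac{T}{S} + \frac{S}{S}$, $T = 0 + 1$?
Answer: $4$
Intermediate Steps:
$T = 1$
$r{\left(L,S \right)} = 1 + \frac{1}{S}$ ($r{\left(L,S \right)} = 1 \frac{1}{S} + \frac{S}{S} = \frac{1}{S} + 1 = 1 + \frac{1}{S}$)
$r^{2}{\left(-5,B{\left(-5 \right)} \right)} = \left(\frac{1 - -1}{-4 - -5}\right)^{2} = \left(\frac{1 + \left(-4 + 5\right)}{-4 + 5}\right)^{2} = \left(\frac{1 + 1}{1}\right)^{2} = \left(1 \cdot 2\right)^{2} = 2^{2} = 4$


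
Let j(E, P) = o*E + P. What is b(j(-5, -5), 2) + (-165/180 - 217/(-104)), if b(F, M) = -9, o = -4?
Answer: -2443/312 ≈ -7.8301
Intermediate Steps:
j(E, P) = P - 4*E (j(E, P) = -4*E + P = P - 4*E)
b(j(-5, -5), 2) + (-165/180 - 217/(-104)) = -9 + (-165/180 - 217/(-104)) = -9 + (-165*1/180 - 217*(-1/104)) = -9 + (-11/12 + 217/104) = -9 + 365/312 = -2443/312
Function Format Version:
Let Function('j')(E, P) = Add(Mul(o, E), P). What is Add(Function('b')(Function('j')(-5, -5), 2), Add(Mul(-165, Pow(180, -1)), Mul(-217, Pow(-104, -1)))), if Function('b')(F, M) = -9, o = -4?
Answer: Rational(-2443, 312) ≈ -7.8301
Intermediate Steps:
Function('j')(E, P) = Add(P, Mul(-4, E)) (Function('j')(E, P) = Add(Mul(-4, E), P) = Add(P, Mul(-4, E)))
Add(Function('b')(Function('j')(-5, -5), 2), Add(Mul(-165, Pow(180, -1)), Mul(-217, Pow(-104, -1)))) = Add(-9, Add(Mul(-165, Pow(180, -1)), Mul(-217, Pow(-104, -1)))) = Add(-9, Add(Mul(-165, Rational(1, 180)), Mul(-217, Rational(-1, 104)))) = Add(-9, Add(Rational(-11, 12), Rational(217, 104))) = Add(-9, Rational(365, 312)) = Rational(-2443, 312)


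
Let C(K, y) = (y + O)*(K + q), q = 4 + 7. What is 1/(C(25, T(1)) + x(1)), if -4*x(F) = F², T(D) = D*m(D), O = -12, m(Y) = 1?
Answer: -4/1585 ≈ -0.0025237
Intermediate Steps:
q = 11
T(D) = D (T(D) = D*1 = D)
C(K, y) = (-12 + y)*(11 + K) (C(K, y) = (y - 12)*(K + 11) = (-12 + y)*(11 + K))
x(F) = -F²/4
1/(C(25, T(1)) + x(1)) = 1/((-132 - 12*25 + 11*1 + 25*1) - ¼*1²) = 1/((-132 - 300 + 11 + 25) - ¼*1) = 1/(-396 - ¼) = 1/(-1585/4) = -4/1585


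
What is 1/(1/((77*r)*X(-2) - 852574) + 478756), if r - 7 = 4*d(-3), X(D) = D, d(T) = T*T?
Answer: 859196/411345240175 ≈ 2.0887e-6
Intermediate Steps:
d(T) = T**2
r = 43 (r = 7 + 4*(-3)**2 = 7 + 4*9 = 7 + 36 = 43)
1/(1/((77*r)*X(-2) - 852574) + 478756) = 1/(1/((77*43)*(-2) - 852574) + 478756) = 1/(1/(3311*(-2) - 852574) + 478756) = 1/(1/(-6622 - 852574) + 478756) = 1/(1/(-859196) + 478756) = 1/(-1/859196 + 478756) = 1/(411345240175/859196) = 859196/411345240175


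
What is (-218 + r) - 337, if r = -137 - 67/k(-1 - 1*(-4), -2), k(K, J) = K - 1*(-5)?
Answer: -5603/8 ≈ -700.38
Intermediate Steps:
k(K, J) = 5 + K (k(K, J) = K + 5 = 5 + K)
r = -1163/8 (r = -137 - 67/(5 + (-1 - 1*(-4))) = -137 - 67/(5 + (-1 + 4)) = -137 - 67/(5 + 3) = -137 - 67/8 = -1163/8 ≈ -145.38)
(-218 + r) - 337 = (-218 - 1163/8) - 337 = -2907/8 - 337 = -5603/8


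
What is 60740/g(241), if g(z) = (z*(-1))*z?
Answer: -60740/58081 ≈ -1.0458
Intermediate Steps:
g(z) = -z**2 (g(z) = (-z)*z = -z**2)
60740/g(241) = 60740/((-1*241**2)) = 60740/((-1*58081)) = 60740/(-58081) = 60740*(-1/58081) = -60740/58081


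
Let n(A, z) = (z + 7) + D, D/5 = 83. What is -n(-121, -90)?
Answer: -332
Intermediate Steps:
D = 415 (D = 5*83 = 415)
n(A, z) = 422 + z (n(A, z) = (z + 7) + 415 = (7 + z) + 415 = 422 + z)
-n(-121, -90) = -(422 - 90) = -1*332 = -332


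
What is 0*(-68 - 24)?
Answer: 0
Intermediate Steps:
0*(-68 - 24) = 0*(-92) = 0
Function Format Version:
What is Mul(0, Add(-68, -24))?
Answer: 0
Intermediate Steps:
Mul(0, Add(-68, -24)) = Mul(0, -92) = 0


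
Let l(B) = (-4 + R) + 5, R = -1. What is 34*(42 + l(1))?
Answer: 1428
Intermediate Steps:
l(B) = 0 (l(B) = (-4 - 1) + 5 = -5 + 5 = 0)
34*(42 + l(1)) = 34*(42 + 0) = 34*42 = 1428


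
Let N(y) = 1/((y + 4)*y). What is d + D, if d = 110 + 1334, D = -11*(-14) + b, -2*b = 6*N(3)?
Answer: 11185/7 ≈ 1597.9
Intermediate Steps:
N(y) = 1/(y*(4 + y)) (N(y) = 1/((4 + y)*y) = 1/(y*(4 + y)))
b = -⅐ (b = -3*1/(3*(4 + 3)) = -3*(⅓)/7 = -3*(⅓)*(⅐) = -3/21 = -½*2/7 = -⅐ ≈ -0.14286)
D = 1077/7 (D = -11*(-14) - ⅐ = 154 - ⅐ = 1077/7 ≈ 153.86)
d = 1444
d + D = 1444 + 1077/7 = 11185/7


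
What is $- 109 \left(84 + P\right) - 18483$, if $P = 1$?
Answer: $-27748$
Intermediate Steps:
$- 109 \left(84 + P\right) - 18483 = - 109 \left(84 + 1\right) - 18483 = \left(-109\right) 85 - 18483 = -9265 - 18483 = -27748$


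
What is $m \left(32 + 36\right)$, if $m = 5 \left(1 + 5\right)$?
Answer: $2040$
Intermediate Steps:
$m = 30$ ($m = 5 \cdot 6 = 30$)
$m \left(32 + 36\right) = 30 \left(32 + 36\right) = 30 \cdot 68 = 2040$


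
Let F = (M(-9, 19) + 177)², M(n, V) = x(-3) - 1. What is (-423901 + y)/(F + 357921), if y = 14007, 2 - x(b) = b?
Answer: -204947/195341 ≈ -1.0492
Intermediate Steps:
x(b) = 2 - b
M(n, V) = 4 (M(n, V) = (2 - 1*(-3)) - 1 = (2 + 3) - 1 = 5 - 1 = 4)
F = 32761 (F = (4 + 177)² = 181² = 32761)
(-423901 + y)/(F + 357921) = (-423901 + 14007)/(32761 + 357921) = -409894/390682 = -409894*1/390682 = -204947/195341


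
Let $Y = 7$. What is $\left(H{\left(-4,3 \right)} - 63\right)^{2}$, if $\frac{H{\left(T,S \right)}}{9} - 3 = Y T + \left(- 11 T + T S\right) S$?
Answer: $331776$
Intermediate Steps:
$H{\left(T,S \right)} = 27 + 63 T + 9 S \left(- 11 T + S T\right)$ ($H{\left(T,S \right)} = 27 + 9 \left(7 T + \left(- 11 T + T S\right) S\right) = 27 + 9 \left(7 T + \left(- 11 T + S T\right) S\right) = 27 + 9 \left(7 T + S \left(- 11 T + S T\right)\right) = 27 + \left(63 T + 9 S \left(- 11 T + S T\right)\right) = 27 + 63 T + 9 S \left(- 11 T + S T\right)$)
$\left(H{\left(-4,3 \right)} - 63\right)^{2} = \left(\left(27 + 63 \left(-4\right) - 297 \left(-4\right) + 9 \left(-4\right) 3^{2}\right) - 63\right)^{2} = \left(\left(27 - 252 + 1188 + 9 \left(-4\right) 9\right) - 63\right)^{2} = \left(\left(27 - 252 + 1188 - 324\right) - 63\right)^{2} = \left(639 - 63\right)^{2} = 576^{2} = 331776$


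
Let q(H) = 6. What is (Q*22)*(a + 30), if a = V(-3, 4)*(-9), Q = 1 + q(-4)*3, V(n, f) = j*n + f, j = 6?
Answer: 65208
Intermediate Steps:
V(n, f) = f + 6*n (V(n, f) = 6*n + f = f + 6*n)
Q = 19 (Q = 1 + 6*3 = 1 + 18 = 19)
a = 126 (a = (4 + 6*(-3))*(-9) = (4 - 18)*(-9) = -14*(-9) = 126)
(Q*22)*(a + 30) = (19*22)*(126 + 30) = 418*156 = 65208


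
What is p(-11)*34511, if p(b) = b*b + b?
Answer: 3796210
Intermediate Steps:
p(b) = b + b² (p(b) = b² + b = b + b²)
p(-11)*34511 = -11*(1 - 11)*34511 = -11*(-10)*34511 = 110*34511 = 3796210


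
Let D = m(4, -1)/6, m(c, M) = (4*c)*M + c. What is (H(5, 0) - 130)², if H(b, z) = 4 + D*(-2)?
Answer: 14884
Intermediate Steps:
m(c, M) = c + 4*M*c (m(c, M) = 4*M*c + c = c + 4*M*c)
D = -2 (D = (4*(1 + 4*(-1)))/6 = (4*(1 - 4))*(⅙) = (4*(-3))*(⅙) = -12*⅙ = -2)
H(b, z) = 8 (H(b, z) = 4 - 2*(-2) = 4 + 4 = 8)
(H(5, 0) - 130)² = (8 - 130)² = (-122)² = 14884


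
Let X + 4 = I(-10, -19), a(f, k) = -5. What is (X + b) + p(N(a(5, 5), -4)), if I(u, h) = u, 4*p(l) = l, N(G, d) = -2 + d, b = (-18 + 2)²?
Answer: 481/2 ≈ 240.50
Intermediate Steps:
b = 256 (b = (-16)² = 256)
p(l) = l/4
X = -14 (X = -4 - 10 = -14)
(X + b) + p(N(a(5, 5), -4)) = (-14 + 256) + (-2 - 4)/4 = 242 + (¼)*(-6) = 242 - 3/2 = 481/2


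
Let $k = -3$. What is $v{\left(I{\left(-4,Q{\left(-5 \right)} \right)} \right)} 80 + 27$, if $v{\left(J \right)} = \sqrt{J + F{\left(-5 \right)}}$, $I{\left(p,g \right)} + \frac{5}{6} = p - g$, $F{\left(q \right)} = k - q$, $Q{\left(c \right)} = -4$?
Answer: $27 + \frac{40 \sqrt{42}}{3} \approx 113.41$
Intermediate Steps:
$F{\left(q \right)} = -3 - q$
$I{\left(p,g \right)} = - \frac{5}{6} + p - g$ ($I{\left(p,g \right)} = - \frac{5}{6} - \left(g - p\right) = - \frac{5}{6} + p - g$)
$v{\left(J \right)} = \sqrt{2 + J}$ ($v{\left(J \right)} = \sqrt{J - -2} = \sqrt{J + \left(-3 + 5\right)} = \sqrt{J + 2} = \sqrt{2 + J}$)
$v{\left(I{\left(-4,Q{\left(-5 \right)} \right)} \right)} 80 + 27 = \sqrt{2 - \frac{5}{6}} \cdot 80 + 27 = \sqrt{\frac{7}{6}} \cdot 80 + 27 = \frac{\sqrt{42}}{6} \cdot 80 + 27 = \frac{40 \sqrt{42}}{3} + 27 = 27 + \frac{40 \sqrt{42}}{3}$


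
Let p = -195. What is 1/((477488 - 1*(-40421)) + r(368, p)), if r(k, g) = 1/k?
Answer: 368/190590513 ≈ 1.9308e-6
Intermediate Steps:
1/((477488 - 1*(-40421)) + r(368, p)) = 1/((477488 - 1*(-40421)) + 1/368) = 1/((477488 + 40421) + 1/368) = 1/(517909 + 1/368) = 1/(190590513/368) = 368/190590513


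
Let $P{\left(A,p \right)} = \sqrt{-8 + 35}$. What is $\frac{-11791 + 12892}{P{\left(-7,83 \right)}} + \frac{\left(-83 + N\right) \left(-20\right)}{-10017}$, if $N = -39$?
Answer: $- \frac{2440}{10017} + \frac{367 \sqrt{3}}{3} \approx 211.64$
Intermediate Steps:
$P{\left(A,p \right)} = 3 \sqrt{3}$ ($P{\left(A,p \right)} = \sqrt{27} = 3 \sqrt{3}$)
$\frac{-11791 + 12892}{P{\left(-7,83 \right)}} + \frac{\left(-83 + N\right) \left(-20\right)}{-10017} = \frac{-11791 + 12892}{3 \sqrt{3}} + \frac{\left(-83 - 39\right) \left(-20\right)}{-10017} = 1101 \frac{\sqrt{3}}{9} + \left(-122\right) \left(-20\right) \left(- \frac{1}{10017}\right) = \frac{367 \sqrt{3}}{3} + 2440 \left(- \frac{1}{10017}\right) = \frac{367 \sqrt{3}}{3} - \frac{2440}{10017} = - \frac{2440}{10017} + \frac{367 \sqrt{3}}{3}$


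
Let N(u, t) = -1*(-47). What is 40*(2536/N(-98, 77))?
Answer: 101440/47 ≈ 2158.3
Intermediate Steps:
N(u, t) = 47
40*(2536/N(-98, 77)) = 40*(2536/47) = 101440/47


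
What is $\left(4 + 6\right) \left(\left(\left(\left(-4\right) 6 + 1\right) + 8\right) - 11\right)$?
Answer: $-260$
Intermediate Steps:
$\left(4 + 6\right) \left(\left(\left(\left(-4\right) 6 + 1\right) + 8\right) - 11\right) = 10 \left(\left(\left(-24 + 1\right) + 8\right) - 11\right) = 10 \left(\left(-23 + 8\right) - 11\right) = 10 \left(-15 - 11\right) = 10 \left(-26\right) = -260$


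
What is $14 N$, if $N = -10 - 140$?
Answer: $-2100$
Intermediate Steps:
$N = -150$ ($N = -10 - 140 = -150$)
$14 N = 14 \left(-150\right) = -2100$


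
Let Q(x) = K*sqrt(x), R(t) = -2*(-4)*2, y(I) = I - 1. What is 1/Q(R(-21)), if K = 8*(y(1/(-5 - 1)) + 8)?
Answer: 3/656 ≈ 0.0045732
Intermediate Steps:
y(I) = -1 + I
R(t) = 16 (R(t) = 8*2 = 16)
K = 164/3 (K = 8*((-1 + 1/(-5 - 1)) + 8) = 8*((-1 + 1/(-6)) + 8) = 8*((-1 - 1/6) + 8) = 8*(-7/6 + 8) = 8*(41/6) = 164/3 ≈ 54.667)
Q(x) = 164*sqrt(x)/3
1/Q(R(-21)) = 1/(164*sqrt(16)/3) = 1/((164/3)*4) = 1/(656/3) = 3/656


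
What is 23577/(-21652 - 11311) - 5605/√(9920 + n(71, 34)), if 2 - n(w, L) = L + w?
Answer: -23577/32963 - 5605*√9817/9817 ≈ -57.285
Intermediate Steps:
n(w, L) = 2 - L - w (n(w, L) = 2 - (L + w) = 2 + (-L - w) = 2 - L - w)
23577/(-21652 - 11311) - 5605/√(9920 + n(71, 34)) = 23577/(-21652 - 11311) - 5605/√(9920 + (2 - 1*34 - 1*71)) = 23577/(-32963) - 5605/√(9920 + (2 - 34 - 71)) = 23577*(-1/32963) - 5605/√(9920 - 103) = -23577/32963 - 5605*√9817/9817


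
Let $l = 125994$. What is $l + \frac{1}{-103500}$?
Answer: $\frac{13040378999}{103500} \approx 1.2599 \cdot 10^{5}$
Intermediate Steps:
$l + \frac{1}{-103500} = 125994 + \frac{1}{-103500} = 125994 - \frac{1}{103500} = \frac{13040378999}{103500}$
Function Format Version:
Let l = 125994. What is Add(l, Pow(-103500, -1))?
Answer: Rational(13040378999, 103500) ≈ 1.2599e+5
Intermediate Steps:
Add(l, Pow(-103500, -1)) = Add(125994, Pow(-103500, -1)) = Add(125994, Rational(-1, 103500)) = Rational(13040378999, 103500)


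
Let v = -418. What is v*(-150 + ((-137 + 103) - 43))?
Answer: 94886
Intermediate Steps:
v*(-150 + ((-137 + 103) - 43)) = -418*(-150 + ((-137 + 103) - 43)) = -418*(-150 + (-34 - 43)) = -418*(-150 - 77) = -418*(-227) = 94886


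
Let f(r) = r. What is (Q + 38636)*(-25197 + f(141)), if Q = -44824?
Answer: 155046528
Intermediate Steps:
(Q + 38636)*(-25197 + f(141)) = (-44824 + 38636)*(-25197 + 141) = -6188*(-25056) = 155046528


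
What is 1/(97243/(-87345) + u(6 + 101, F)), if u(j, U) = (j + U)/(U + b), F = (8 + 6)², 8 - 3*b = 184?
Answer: 35986140/39332489 ≈ 0.91492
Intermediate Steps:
b = -176/3 (b = 8/3 - ⅓*184 = 8/3 - 184/3 = -176/3 ≈ -58.667)
F = 196 (F = 14² = 196)
u(j, U) = (U + j)/(-176/3 + U) (u(j, U) = (j + U)/(U - 176/3) = (U + j)/(-176/3 + U))
1/(97243/(-87345) + u(6 + 101, F)) = 1/(97243/(-87345) + 3*(196 + (6 + 101))/(-176 + 3*196)) = 1/(97243*(-1/87345) + 3*(196 + 107)/(-176 + 588)) = 1/(-97243/87345 + 3*303/412) = 1/(-97243/87345 + 3*(1/412)*303) = 1/(-97243/87345 + 909/412) = 1/(39332489/35986140) = 35986140/39332489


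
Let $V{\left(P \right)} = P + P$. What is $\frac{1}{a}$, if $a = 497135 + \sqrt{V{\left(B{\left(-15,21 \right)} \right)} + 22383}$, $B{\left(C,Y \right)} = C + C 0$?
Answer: $\frac{497135}{247143185872} - \frac{\sqrt{22353}}{247143185872} \approx 2.0109 \cdot 10^{-6}$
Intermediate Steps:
$B{\left(C,Y \right)} = C$ ($B{\left(C,Y \right)} = C + 0 = C$)
$V{\left(P \right)} = 2 P$
$a = 497135 + \sqrt{22353}$ ($a = 497135 + \sqrt{2 \left(-15\right) + 22383} = 497135 + \sqrt{-30 + 22383} = 497135 + \sqrt{22353} \approx 4.9728 \cdot 10^{5}$)
$\frac{1}{a} = \frac{1}{497135 + \sqrt{22353}}$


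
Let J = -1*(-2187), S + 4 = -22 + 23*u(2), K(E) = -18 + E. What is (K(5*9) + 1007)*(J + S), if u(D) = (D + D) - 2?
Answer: 2282038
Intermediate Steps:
u(D) = -2 + 2*D (u(D) = 2*D - 2 = -2 + 2*D)
S = 20 (S = -4 + (-22 + 23*(-2 + 2*2)) = -4 + (-22 + 23*(-2 + 4)) = -4 + (-22 + 23*2) = -4 + (-22 + 46) = -4 + 24 = 20)
J = 2187
(K(5*9) + 1007)*(J + S) = ((-18 + 5*9) + 1007)*(2187 + 20) = ((-18 + 45) + 1007)*2207 = (27 + 1007)*2207 = 1034*2207 = 2282038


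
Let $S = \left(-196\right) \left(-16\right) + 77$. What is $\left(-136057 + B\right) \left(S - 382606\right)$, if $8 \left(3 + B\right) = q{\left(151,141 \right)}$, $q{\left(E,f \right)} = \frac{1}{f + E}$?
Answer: $\frac{120584813871487}{2336} \approx 5.162 \cdot 10^{10}$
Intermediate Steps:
$S = 3213$ ($S = 3136 + 77 = 3213$)
$q{\left(E,f \right)} = \frac{1}{E + f}$
$B = - \frac{7007}{2336}$ ($B = -3 + \frac{1}{8 \left(151 + 141\right)} = -3 + \frac{1}{8 \cdot 292} = -3 + \frac{1}{8} \cdot \frac{1}{292} = -3 + \frac{1}{2336} = - \frac{7007}{2336} \approx -2.9996$)
$\left(-136057 + B\right) \left(S - 382606\right) = \left(-136057 - \frac{7007}{2336}\right) \left(3213 - 382606\right) = \left(- \frac{317836159}{2336}\right) \left(-379393\right) = \frac{120584813871487}{2336}$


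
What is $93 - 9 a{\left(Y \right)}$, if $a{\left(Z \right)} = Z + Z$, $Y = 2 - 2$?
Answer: $93$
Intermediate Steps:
$Y = 0$ ($Y = 2 - 2 = 0$)
$a{\left(Z \right)} = 2 Z$
$93 - 9 a{\left(Y \right)} = 93 - 9 \cdot 2 \cdot 0 = 93 - 0 = 93 + 0 = 93$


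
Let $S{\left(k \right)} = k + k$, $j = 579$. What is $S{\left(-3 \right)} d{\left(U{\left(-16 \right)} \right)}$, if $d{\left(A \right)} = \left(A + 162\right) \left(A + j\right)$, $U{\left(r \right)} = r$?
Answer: $-493188$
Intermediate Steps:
$S{\left(k \right)} = 2 k$
$d{\left(A \right)} = \left(162 + A\right) \left(579 + A\right)$ ($d{\left(A \right)} = \left(A + 162\right) \left(A + 579\right) = \left(162 + A\right) \left(579 + A\right)$)
$S{\left(-3 \right)} d{\left(U{\left(-16 \right)} \right)} = 2 \left(-3\right) \left(93798 + \left(-16\right)^{2} + 741 \left(-16\right)\right) = - 6 \left(93798 + 256 - 11856\right) = \left(-6\right) 82198 = -493188$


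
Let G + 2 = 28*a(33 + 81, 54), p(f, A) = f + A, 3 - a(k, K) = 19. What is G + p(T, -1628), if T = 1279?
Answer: -799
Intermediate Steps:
a(k, K) = -16 (a(k, K) = 3 - 1*19 = 3 - 19 = -16)
p(f, A) = A + f
G = -450 (G = -2 + 28*(-16) = -2 - 448 = -450)
G + p(T, -1628) = -450 + (-1628 + 1279) = -450 - 349 = -799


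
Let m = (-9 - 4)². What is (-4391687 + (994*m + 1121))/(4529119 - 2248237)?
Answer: -2111290/1140441 ≈ -1.8513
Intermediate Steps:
m = 169 (m = (-13)² = 169)
(-4391687 + (994*m + 1121))/(4529119 - 2248237) = (-4391687 + (994*169 + 1121))/(4529119 - 2248237) = (-4391687 + (167986 + 1121))/2280882 = (-4391687 + 169107)*(1/2280882) = -4222580*1/2280882 = -2111290/1140441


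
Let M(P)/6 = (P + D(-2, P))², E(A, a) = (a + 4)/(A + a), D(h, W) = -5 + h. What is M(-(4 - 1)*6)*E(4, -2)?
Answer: 3750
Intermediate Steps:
E(A, a) = (4 + a)/(A + a)
M(P) = 6*(-7 + P)² (M(P) = 6*(P + (-5 - 2))² = 6*(P - 7)² = 6*(-7 + P)²)
M(-(4 - 1)*6)*E(4, -2) = (6*(-7 - (4 - 1)*6)²)*((4 - 2)/(4 - 2)) = (6*(-7 - 3*6)²)*(2/2) = (6*(-7 - 1*18)²)*((½)*2) = (6*(-7 - 18)²)*1 = (6*(-25)²)*1 = (6*625)*1 = 3750*1 = 3750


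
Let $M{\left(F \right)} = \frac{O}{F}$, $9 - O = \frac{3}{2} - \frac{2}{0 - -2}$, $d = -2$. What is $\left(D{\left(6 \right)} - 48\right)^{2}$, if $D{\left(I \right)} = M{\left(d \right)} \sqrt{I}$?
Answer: $\frac{19299}{8} + 408 \sqrt{6} \approx 3411.8$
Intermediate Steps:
$O = \frac{17}{2}$ ($O = 9 - \left(\frac{3}{2} - \frac{2}{0 - -2}\right) = 9 - \left(3 \cdot \frac{1}{2} - \frac{2}{0 + 2}\right) = 9 - \left(\frac{3}{2} - \frac{2}{2}\right) = 9 - \left(\frac{3}{2} - 1\right) = 9 - \frac{1}{2} = \frac{17}{2} \approx 8.5$)
$M{\left(F \right)} = \frac{17}{2 F}$
$D{\left(I \right)} = - \frac{17 \sqrt{I}}{4}$ ($D{\left(I \right)} = \frac{17}{2 \left(-2\right)} \sqrt{I} = \frac{17}{2} \left(- \frac{1}{2}\right) \sqrt{I} = - \frac{17 \sqrt{I}}{4}$)
$\left(D{\left(6 \right)} - 48\right)^{2} = \left(- \frac{17 \sqrt{6}}{4} - 48\right)^{2} = \left(-48 - \frac{17 \sqrt{6}}{4}\right)^{2}$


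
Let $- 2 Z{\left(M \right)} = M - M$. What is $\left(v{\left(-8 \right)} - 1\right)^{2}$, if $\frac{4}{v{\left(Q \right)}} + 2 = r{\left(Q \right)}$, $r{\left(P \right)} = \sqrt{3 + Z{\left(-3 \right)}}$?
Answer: $\frac{\left(6 - \sqrt{3}\right)^{2}}{\left(2 - \sqrt{3}\right)^{2}} \approx 253.71$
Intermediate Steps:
$Z{\left(M \right)} = 0$ ($Z{\left(M \right)} = - \frac{M - M}{2} = \left(- \frac{1}{2}\right) 0 = 0$)
$r{\left(P \right)} = \sqrt{3}$ ($r{\left(P \right)} = \sqrt{3 + 0} = \sqrt{3}$)
$v{\left(Q \right)} = \frac{4}{-2 + \sqrt{3}}$
$\left(v{\left(-8 \right)} - 1\right)^{2} = \left(\left(-8 - 4 \sqrt{3}\right) - 1\right)^{2} = \left(-9 - 4 \sqrt{3}\right)^{2}$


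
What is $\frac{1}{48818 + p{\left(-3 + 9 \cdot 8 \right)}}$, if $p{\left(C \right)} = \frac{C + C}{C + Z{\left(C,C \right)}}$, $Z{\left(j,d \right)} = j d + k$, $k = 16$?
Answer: $\frac{2423}{118286083} \approx 2.0484 \cdot 10^{-5}$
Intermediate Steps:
$Z{\left(j,d \right)} = 16 + d j$ ($Z{\left(j,d \right)} = j d + 16 = d j + 16 = 16 + d j$)
$p{\left(C \right)} = \frac{2 C}{16 + C + C^{2}}$ ($p{\left(C \right)} = \frac{C + C}{C + \left(16 + C C\right)} = \frac{2 C}{C + \left(16 + C^{2}\right)} = \frac{2 C}{16 + C + C^{2}}$)
$\frac{1}{48818 + p{\left(-3 + 9 \cdot 8 \right)}} = \frac{1}{48818 + \frac{2 \left(-3 + 9 \cdot 8\right)}{16 + \left(-3 + 9 \cdot 8\right) + \left(-3 + 9 \cdot 8\right)^{2}}} = \frac{1}{48818 + \frac{2 \left(-3 + 72\right)}{16 + \left(-3 + 72\right) + \left(-3 + 72\right)^{2}}} = \frac{1}{48818 + 2 \cdot 69 \frac{1}{16 + 69 + 69^{2}}} = \frac{1}{48818 + 2 \cdot 69 \frac{1}{16 + 69 + 4761}} = \frac{1}{48818 + 2 \cdot 69 \cdot \frac{1}{4846}} = \frac{1}{48818 + \frac{69}{2423}} = \frac{1}{\frac{118286083}{2423}} = \frac{2423}{118286083}$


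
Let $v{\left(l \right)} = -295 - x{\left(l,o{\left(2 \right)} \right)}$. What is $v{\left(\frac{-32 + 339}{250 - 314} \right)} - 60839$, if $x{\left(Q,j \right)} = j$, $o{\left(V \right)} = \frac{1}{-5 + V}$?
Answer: $- \frac{183401}{3} \approx -61134.0$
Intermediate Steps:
$v{\left(l \right)} = - \frac{884}{3}$ ($v{\left(l \right)} = -295 - \frac{1}{-5 + 2} = -295 - \frac{1}{-3} = -295 - - \frac{1}{3} = -295 + \frac{1}{3} = - \frac{884}{3}$)
$v{\left(\frac{-32 + 339}{250 - 314} \right)} - 60839 = - \frac{884}{3} - 60839 = - \frac{183401}{3}$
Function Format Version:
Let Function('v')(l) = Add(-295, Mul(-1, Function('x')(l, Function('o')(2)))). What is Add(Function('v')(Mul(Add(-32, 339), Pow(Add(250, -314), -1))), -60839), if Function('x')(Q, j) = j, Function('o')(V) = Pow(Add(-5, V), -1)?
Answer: Rational(-183401, 3) ≈ -61134.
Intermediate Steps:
Function('v')(l) = Rational(-884, 3) (Function('v')(l) = Add(-295, Mul(-1, Pow(Add(-5, 2), -1))) = Add(-295, Mul(-1, Pow(-3, -1))) = Add(-295, Mul(-1, Rational(-1, 3))) = Add(-295, Rational(1, 3)) = Rational(-884, 3))
Add(Function('v')(Mul(Add(-32, 339), Pow(Add(250, -314), -1))), -60839) = Add(Rational(-884, 3), -60839) = Rational(-183401, 3)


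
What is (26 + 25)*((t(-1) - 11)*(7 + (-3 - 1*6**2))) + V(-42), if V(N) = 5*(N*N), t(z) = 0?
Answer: 26772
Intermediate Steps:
V(N) = 5*N**2
(26 + 25)*((t(-1) - 11)*(7 + (-3 - 1*6**2))) + V(-42) = (26 + 25)*((0 - 11)*(7 + (-3 - 1*6**2))) + 5*(-42)**2 = 51*(-11*(7 + (-3 - 1*36))) + 5*1764 = 51*(-11*(7 + (-3 - 36))) + 8820 = 51*(-11*(7 - 39)) + 8820 = 51*(-11*(-32)) + 8820 = 51*352 + 8820 = 17952 + 8820 = 26772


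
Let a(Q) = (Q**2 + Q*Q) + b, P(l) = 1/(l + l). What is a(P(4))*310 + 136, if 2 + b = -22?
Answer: -116709/16 ≈ -7294.3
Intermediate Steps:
b = -24 (b = -2 - 22 = -24)
P(l) = 1/(2*l)
a(Q) = -24 + 2*Q**2 (a(Q) = (Q**2 + Q*Q) - 24 = (Q**2 + Q**2) - 24 = 2*Q**2 - 24 = -24 + 2*Q**2)
a(P(4))*310 + 136 = (-24 + 2*((1/2)/4)**2)*310 + 136 = (-24 + 2*((1/2)*(1/4))**2)*310 + 136 = (-24 + 2*(1/8)**2)*310 + 136 = (-24 + 2*(1/64))*310 + 136 = (-24 + 1/32)*310 + 136 = -767/32*310 + 136 = -118885/16 + 136 = -116709/16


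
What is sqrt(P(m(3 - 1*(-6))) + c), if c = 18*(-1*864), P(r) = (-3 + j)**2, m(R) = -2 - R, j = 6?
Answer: 3*I*sqrt(1727) ≈ 124.67*I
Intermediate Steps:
P(r) = 9 (P(r) = (-3 + 6)**2 = 3**2 = 9)
c = -15552 (c = 18*(-864) = -15552)
sqrt(P(m(3 - 1*(-6))) + c) = sqrt(9 - 15552) = sqrt(-15543) = 3*I*sqrt(1727)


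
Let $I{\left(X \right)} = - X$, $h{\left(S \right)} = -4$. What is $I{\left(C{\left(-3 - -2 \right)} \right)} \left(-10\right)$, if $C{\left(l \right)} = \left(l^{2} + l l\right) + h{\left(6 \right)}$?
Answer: $-20$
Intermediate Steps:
$C{\left(l \right)} = -4 + 2 l^{2}$ ($C{\left(l \right)} = \left(l^{2} + l l\right) - 4 = \left(l^{2} + l^{2}\right) - 4 = 2 l^{2} - 4 = -4 + 2 l^{2}$)
$I{\left(C{\left(-3 - -2 \right)} \right)} \left(-10\right) = - (-4 + 2 \left(-3 - -2\right)^{2}) \left(-10\right) = - (-4 + 2 \left(-3 + 2\right)^{2}) \left(-10\right) = - (-4 + 2 \left(-1\right)^{2}) \left(-10\right) = - (-4 + 2 \cdot 1) \left(-10\right) = - (-4 + 2) \left(-10\right) = \left(-1\right) \left(-2\right) \left(-10\right) = 2 \left(-10\right) = -20$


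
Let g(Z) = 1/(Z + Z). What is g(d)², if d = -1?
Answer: ¼ ≈ 0.25000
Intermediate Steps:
g(Z) = 1/(2*Z)
g(d)² = ((½)/(-1))² = ((½)*(-1))² = (-½)² = ¼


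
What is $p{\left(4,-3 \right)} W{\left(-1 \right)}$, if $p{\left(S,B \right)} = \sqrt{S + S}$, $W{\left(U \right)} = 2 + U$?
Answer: $2 \sqrt{2} \approx 2.8284$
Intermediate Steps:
$p{\left(S,B \right)} = \sqrt{2} \sqrt{S}$ ($p{\left(S,B \right)} = \sqrt{2 S} = \sqrt{2} \sqrt{S}$)
$p{\left(4,-3 \right)} W{\left(-1 \right)} = \sqrt{2} \sqrt{4} \left(2 - 1\right) = \sqrt{2} \cdot 2 \cdot 1 = 2 \sqrt{2} \cdot 1 = 2 \sqrt{2}$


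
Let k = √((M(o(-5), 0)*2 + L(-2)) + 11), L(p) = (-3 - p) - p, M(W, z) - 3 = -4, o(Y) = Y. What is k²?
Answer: 10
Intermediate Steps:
M(W, z) = -1 (M(W, z) = 3 - 4 = -1)
L(p) = -3 - 2*p
k = √10 (k = √((-1*2 + (-3 - 2*(-2))) + 11) = √((-2 + (-3 + 4)) + 11) = √((-2 + 1) + 11) = √(-1 + 11) = √10 ≈ 3.1623)
k² = (√10)² = 10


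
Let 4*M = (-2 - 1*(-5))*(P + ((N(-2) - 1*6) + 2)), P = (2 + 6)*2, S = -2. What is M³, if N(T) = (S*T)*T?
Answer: 27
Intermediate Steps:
N(T) = -2*T² (N(T) = (-2*T)*T = -2*T²)
P = 16 (P = 8*2 = 16)
M = 3 (M = ((-2 - 1*(-5))*(16 + ((-2*(-2)² - 1*6) + 2)))/4 = ((-2 + 5)*(16 + ((-2*4 - 6) + 2)))/4 = (3*(16 + ((-8 - 6) + 2)))/4 = (3*(16 + (-14 + 2)))/4 = (3*(16 - 12))/4 = (3*4)/4 = (¼)*12 = 3)
M³ = 3³ = 27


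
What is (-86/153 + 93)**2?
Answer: 200024449/23409 ≈ 8544.8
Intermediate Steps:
(-86/153 + 93)**2 = (14143/153)**2 = 200024449/23409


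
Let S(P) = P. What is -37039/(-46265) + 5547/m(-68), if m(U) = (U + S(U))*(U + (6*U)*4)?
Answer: 1764009751/2139293600 ≈ 0.82458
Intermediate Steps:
m(U) = 50*U² (m(U) = (U + U)*(U + (6*U)*4) = (2*U)*(U + 24*U) = (2*U)*(25*U) = 50*U²)
-37039/(-46265) + 5547/m(-68) = -37039/(-46265) + 5547/((50*(-68)²)) = -37039*(-1/46265) + 5547/((50*4624)) = 37039/46265 + 5547/231200 = 1764009751/2139293600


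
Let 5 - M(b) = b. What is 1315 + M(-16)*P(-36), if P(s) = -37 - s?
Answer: 1294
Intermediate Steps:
M(b) = 5 - b
1315 + M(-16)*P(-36) = 1315 + (5 - 1*(-16))*(-37 - 1*(-36)) = 1315 + (5 + 16)*(-37 + 36) = 1315 + 21*(-1) = 1315 - 21 = 1294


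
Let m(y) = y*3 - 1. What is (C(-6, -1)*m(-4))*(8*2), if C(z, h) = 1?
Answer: -208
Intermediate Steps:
m(y) = -1 + 3*y (m(y) = 3*y - 1 = -1 + 3*y)
(C(-6, -1)*m(-4))*(8*2) = (1*(-1 + 3*(-4)))*(8*2) = (1*(-1 - 12))*16 = (1*(-13))*16 = -13*16 = -208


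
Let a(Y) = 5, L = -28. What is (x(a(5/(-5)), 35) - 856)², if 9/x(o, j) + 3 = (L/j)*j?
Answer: 704637025/961 ≈ 7.3323e+5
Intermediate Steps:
x(o, j) = -9/31 (x(o, j) = 9/(-3 + (-28/j)*j) = 9/(-3 - 28) = 9/(-31) = 9*(-1/31) = -9/31)
(x(a(5/(-5)), 35) - 856)² = (-9/31 - 856)² = (-26545/31)² = 704637025/961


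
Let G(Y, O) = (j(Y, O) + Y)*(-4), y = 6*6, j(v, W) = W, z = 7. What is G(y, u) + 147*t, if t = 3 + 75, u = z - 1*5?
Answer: 11314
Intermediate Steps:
u = 2 (u = 7 - 1*5 = 7 - 5 = 2)
y = 36
t = 78
G(Y, O) = -4*O - 4*Y (G(Y, O) = (O + Y)*(-4) = -4*O - 4*Y)
G(y, u) + 147*t = (-4*2 - 4*36) + 147*78 = (-8 - 144) + 11466 = -152 + 11466 = 11314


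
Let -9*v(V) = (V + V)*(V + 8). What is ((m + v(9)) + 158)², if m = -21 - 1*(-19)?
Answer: 14884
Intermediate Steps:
m = -2 (m = -21 + 19 = -2)
v(V) = -2*V*(8 + V)/9 (v(V) = -(V + V)*(V + 8)/9 = -2*V*(8 + V)/9)
((m + v(9)) + 158)² = ((-2 - 2/9*9*(8 + 9)) + 158)² = ((-2 - 2/9*9*17) + 158)² = ((-2 - 34) + 158)² = (-36 + 158)² = 122² = 14884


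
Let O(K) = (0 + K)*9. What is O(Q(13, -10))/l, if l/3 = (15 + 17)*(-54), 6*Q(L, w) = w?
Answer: 5/1728 ≈ 0.0028935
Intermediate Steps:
Q(L, w) = w/6
l = -5184 (l = 3*((15 + 17)*(-54)) = 3*(32*(-54)) = 3*(-1728) = -5184)
O(K) = 9*K (O(K) = K*9 = 9*K)
O(Q(13, -10))/l = (9*((⅙)*(-10)))/(-5184) = (9*(-5/3))*(-1/5184) = -15*(-1/5184) = 5/1728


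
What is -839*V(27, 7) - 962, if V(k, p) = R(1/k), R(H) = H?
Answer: -26813/27 ≈ -993.07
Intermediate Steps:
V(k, p) = 1/k
-839*V(27, 7) - 962 = -839/27 - 962 = -26813/27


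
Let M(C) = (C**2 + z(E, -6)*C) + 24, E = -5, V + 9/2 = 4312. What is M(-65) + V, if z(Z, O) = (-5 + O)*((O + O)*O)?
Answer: 120073/2 ≈ 60037.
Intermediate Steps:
V = 8615/2 (V = -9/2 + 4312 = 8615/2 ≈ 4307.5)
z(Z, O) = 2*O**2*(-5 + O) (z(Z, O) = (-5 + O)*((2*O)*O) = (-5 + O)*(2*O**2) = 2*O**2*(-5 + O))
M(C) = 24 + C**2 - 792*C (M(C) = (C**2 + (2*(-6)**2*(-5 - 6))*C) + 24 = (C**2 + (2*36*(-11))*C) + 24 = (C**2 - 792*C) + 24 = 24 + C**2 - 792*C)
M(-65) + V = (24 + (-65)**2 - 792*(-65)) + 8615/2 = (24 + 4225 + 51480) + 8615/2 = 55729 + 8615/2 = 120073/2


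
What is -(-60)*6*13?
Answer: 4680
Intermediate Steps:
-(-60)*6*13 = -10*(-36)*13 = 360*13 = 4680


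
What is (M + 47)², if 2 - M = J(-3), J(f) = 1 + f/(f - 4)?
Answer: 110889/49 ≈ 2263.0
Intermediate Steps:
J(f) = 1 + f/(-4 + f)
M = 4/7 (M = 2 - 2*(-2 - 3)/(-4 - 3) = 2 - 2*(-5)/(-7) = 2 - 2*(-1)*(-5)/7 = 2 - 1*10/7 = 2 - 10/7 = 4/7 ≈ 0.57143)
(M + 47)² = (4/7 + 47)² = (333/7)² = 110889/49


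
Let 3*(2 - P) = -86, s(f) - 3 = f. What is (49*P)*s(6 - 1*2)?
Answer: 31556/3 ≈ 10519.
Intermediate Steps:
s(f) = 3 + f
P = 92/3 (P = 2 - ⅓*(-86) = 2 + 86/3 = 92/3 ≈ 30.667)
(49*P)*s(6 - 1*2) = (49*(92/3))*(3 + (6 - 1*2)) = 4508*(3 + (6 - 2))/3 = 4508*(3 + 4)/3 = (4508/3)*7 = 31556/3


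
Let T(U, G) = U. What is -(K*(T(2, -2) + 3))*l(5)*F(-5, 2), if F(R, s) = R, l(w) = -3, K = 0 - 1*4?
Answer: 300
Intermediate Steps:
K = -4 (K = 0 - 4 = -4)
-(K*(T(2, -2) + 3))*l(5)*F(-5, 2) = --4*(2 + 3)*(-3)*(-5) = --4*5*(-3)*(-5) = -(-20*(-3))*(-5) = -60*(-5) = -1*(-300) = 300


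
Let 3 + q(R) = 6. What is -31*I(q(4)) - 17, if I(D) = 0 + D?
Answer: -110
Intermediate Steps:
q(R) = 3 (q(R) = -3 + 6 = 3)
I(D) = D
-31*I(q(4)) - 17 = -31*3 - 17 = -93 - 17 = -110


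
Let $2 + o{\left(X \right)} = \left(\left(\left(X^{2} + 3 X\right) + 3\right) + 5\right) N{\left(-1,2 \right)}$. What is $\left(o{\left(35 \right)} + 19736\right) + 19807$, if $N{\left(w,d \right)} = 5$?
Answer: $46231$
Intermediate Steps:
$o{\left(X \right)} = 38 + 5 X^{2} + 15 X$ ($o{\left(X \right)} = -2 + \left(\left(\left(X^{2} + 3 X\right) + 3\right) + 5\right) 5 = -2 + \left(\left(3 + X^{2} + 3 X\right) + 5\right) 5 = -2 + \left(8 + X^{2} + 3 X\right) 5 = -2 + \left(40 + 5 X^{2} + 15 X\right) = 38 + 5 X^{2} + 15 X$)
$\left(o{\left(35 \right)} + 19736\right) + 19807 = \left(\left(38 + 5 \cdot 35^{2} + 15 \cdot 35\right) + 19736\right) + 19807 = \left(\left(38 + 5 \cdot 1225 + 525\right) + 19736\right) + 19807 = \left(\left(38 + 6125 + 525\right) + 19736\right) + 19807 = \left(6688 + 19736\right) + 19807 = 26424 + 19807 = 46231$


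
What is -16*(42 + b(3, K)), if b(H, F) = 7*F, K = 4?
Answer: -1120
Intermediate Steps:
-16*(42 + b(3, K)) = -16*(42 + 7*4) = -16*(42 + 28) = -16*70 = -1120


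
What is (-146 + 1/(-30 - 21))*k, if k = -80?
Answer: 595760/51 ≈ 11682.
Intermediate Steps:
(-146 + 1/(-30 - 21))*k = (-146 + 1/(-30 - 21))*(-80) = (-146 + 1/(-51))*(-80) = (-146 - 1/51)*(-80) = -7447/51*(-80) = 595760/51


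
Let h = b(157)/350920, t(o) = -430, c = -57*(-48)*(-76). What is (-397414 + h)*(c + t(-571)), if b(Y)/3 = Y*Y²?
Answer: 14528205915653783/175460 ≈ 8.2801e+10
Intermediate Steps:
c = -207936 (c = 2736*(-76) = -207936)
b(Y) = 3*Y³ (b(Y) = 3*(Y*Y²) = 3*Y³)
h = 11609679/350920 (h = (3*157³)/350920 = (3*3869893)*(1/350920) = 11609679*(1/350920) = 11609679/350920 ≈ 33.084)
(-397414 + h)*(c + t(-571)) = (-397414 + 11609679/350920)*(-207936 - 430) = -139448911201/350920*(-208366) = 14528205915653783/175460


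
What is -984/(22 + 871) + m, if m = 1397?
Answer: 1246537/893 ≈ 1395.9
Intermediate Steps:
-984/(22 + 871) + m = -984/(22 + 871) + 1397 = -984/893 + 1397 = 1246537/893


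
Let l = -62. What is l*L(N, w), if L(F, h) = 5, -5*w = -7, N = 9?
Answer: -310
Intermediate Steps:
w = 7/5 (w = -1/5*(-7) = 7/5 ≈ 1.4000)
l*L(N, w) = -62*5 = -310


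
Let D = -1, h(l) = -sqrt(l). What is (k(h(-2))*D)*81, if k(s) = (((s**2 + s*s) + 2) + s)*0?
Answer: 0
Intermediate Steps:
k(s) = 0 (k(s) = (((s**2 + s**2) + 2) + s)*0 = ((2*s**2 + 2) + s)*0 = ((2 + 2*s**2) + s)*0 = (2 + s + 2*s**2)*0 = 0)
(k(h(-2))*D)*81 = (0*(-1))*81 = 0*81 = 0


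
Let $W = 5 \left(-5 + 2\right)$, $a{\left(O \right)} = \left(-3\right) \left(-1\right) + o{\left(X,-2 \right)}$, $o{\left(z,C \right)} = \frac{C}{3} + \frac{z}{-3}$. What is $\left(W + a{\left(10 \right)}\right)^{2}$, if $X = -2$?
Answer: $144$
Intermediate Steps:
$o{\left(z,C \right)} = - \frac{z}{3} + \frac{C}{3}$ ($o{\left(z,C \right)} = C \frac{1}{3} + z \left(- \frac{1}{3}\right) = \frac{C}{3} - \frac{z}{3} = - \frac{z}{3} + \frac{C}{3}$)
$a{\left(O \right)} = 3$ ($a{\left(O \right)} = \left(-3\right) \left(-1\right) + \left(\left(- \frac{1}{3}\right) \left(-2\right) + \frac{1}{3} \left(-2\right)\right) = 3 + \left(\frac{2}{3} - \frac{2}{3}\right) = 3 + 0 = 3$)
$W = -15$ ($W = 5 \left(-3\right) = -15$)
$\left(W + a{\left(10 \right)}\right)^{2} = \left(-15 + 3\right)^{2} = \left(-12\right)^{2} = 144$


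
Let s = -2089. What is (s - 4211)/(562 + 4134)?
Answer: -1575/1174 ≈ -1.3416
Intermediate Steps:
(s - 4211)/(562 + 4134) = (-2089 - 4211)/(562 + 4134) = -6300/4696 = -6300*1/4696 = -1575/1174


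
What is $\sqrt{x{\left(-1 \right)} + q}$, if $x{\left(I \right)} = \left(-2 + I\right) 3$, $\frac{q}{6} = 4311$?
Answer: $39 \sqrt{17} \approx 160.8$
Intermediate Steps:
$q = 25866$ ($q = 6 \cdot 4311 = 25866$)
$x{\left(I \right)} = -6 + 3 I$
$\sqrt{x{\left(-1 \right)} + q} = \sqrt{\left(-6 + 3 \left(-1\right)\right) + 25866} = \sqrt{\left(-6 - 3\right) + 25866} = \sqrt{-9 + 25866} = \sqrt{25857} = 39 \sqrt{17}$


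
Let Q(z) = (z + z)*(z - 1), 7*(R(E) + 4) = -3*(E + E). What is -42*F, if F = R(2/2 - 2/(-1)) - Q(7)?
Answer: 3804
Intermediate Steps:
R(E) = -4 - 6*E/7 (R(E) = -4 + (-3*(E + E))/7 = -4 + (-6*E)/7 = -4 - 6*E/7)
Q(z) = 2*z*(-1 + z) (Q(z) = (2*z)*(-1 + z) = 2*z*(-1 + z))
F = -634/7 (F = (-4 - 6*(2/2 - 2/(-1))/7) - 2*7*(-1 + 7) = (-4 - 6*(2*(1/2) - 2*(-1))/7) - 2*7*6 = (-4 - 6*(1 + 2)/7) - 1*84 = (-4 - 6/7*3) - 84 = (-4 - 18/7) - 84 = -46/7 - 84 = -634/7 ≈ -90.571)
-42*F = -42*(-634/7) = 3804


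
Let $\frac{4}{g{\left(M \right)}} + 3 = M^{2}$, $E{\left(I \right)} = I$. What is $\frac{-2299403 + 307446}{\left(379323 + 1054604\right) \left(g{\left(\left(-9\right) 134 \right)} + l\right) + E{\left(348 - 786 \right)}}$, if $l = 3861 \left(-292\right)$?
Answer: $\frac{2897167995381}{2351274940976300038} \approx 1.2322 \cdot 10^{-6}$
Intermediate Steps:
$l = -1127412$
$g{\left(M \right)} = \frac{4}{-3 + M^{2}}$
$\frac{-2299403 + 307446}{\left(379323 + 1054604\right) \left(g{\left(\left(-9\right) 134 \right)} + l\right) + E{\left(348 - 786 \right)}} = \frac{-2299403 + 307446}{\left(379323 + 1054604\right) \left(\frac{4}{-3 + \left(\left(-9\right) 134\right)^{2}} - 1127412\right) + \left(348 - 786\right)} = - \frac{1991957}{1433927 \left(\frac{4}{-3 + \left(-1206\right)^{2}} - 1127412\right) + \left(348 - 786\right)} = - \frac{1991957}{1433927 \left(\frac{4}{-3 + 1454436} - 1127412\right) - 438} = - \frac{1991957}{1433927 \left(\frac{4}{1454433} - 1127412\right) - 438} = - \frac{1991957}{1433927 \left(- \frac{1639745217392}{1454433}\right) - 438} = - \frac{1991957}{- \frac{2351274940339258384}{1454433} - 438} = - \frac{1991957}{- \frac{2351274940976300038}{1454433}} = \left(-1991957\right) \left(- \frac{1454433}{2351274940976300038}\right) = \frac{2897167995381}{2351274940976300038}$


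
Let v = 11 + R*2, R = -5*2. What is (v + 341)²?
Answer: 110224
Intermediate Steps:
R = -10
v = -9 (v = 11 - 10*2 = 11 - 20 = -9)
(v + 341)² = (-9 + 341)² = 332² = 110224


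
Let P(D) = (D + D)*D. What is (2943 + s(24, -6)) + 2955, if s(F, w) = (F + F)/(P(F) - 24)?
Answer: 277208/47 ≈ 5898.0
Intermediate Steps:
P(D) = 2*D**2 (P(D) = (2*D)*D = 2*D**2)
s(F, w) = 2*F/(-24 + 2*F**2) (s(F, w) = (F + F)/(2*F**2 - 24) = (2*F)/(-24 + 2*F**2) = 2*F/(-24 + 2*F**2))
(2943 + s(24, -6)) + 2955 = (2943 + 24/(-12 + 24**2)) + 2955 = (2943 + 24/(-12 + 576)) + 2955 = (2943 + 24/564) + 2955 = (2943 + 24*(1/564)) + 2955 = (2943 + 2/47) + 2955 = 138323/47 + 2955 = 277208/47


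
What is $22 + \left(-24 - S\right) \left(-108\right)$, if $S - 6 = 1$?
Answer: $3370$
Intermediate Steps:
$S = 7$ ($S = 6 + 1 = 7$)
$22 + \left(-24 - S\right) \left(-108\right) = 22 + \left(-24 - 7\right) \left(-108\right) = 22 - -3348 = 22 + 3348 = 3370$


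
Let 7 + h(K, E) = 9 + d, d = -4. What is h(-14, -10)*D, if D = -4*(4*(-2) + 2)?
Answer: -48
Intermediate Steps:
h(K, E) = -2 (h(K, E) = -7 + (9 - 4) = -7 + 5 = -2)
D = 24 (D = -4*(-8 + 2) = -4*(-6) = 24)
h(-14, -10)*D = -2*24 = -48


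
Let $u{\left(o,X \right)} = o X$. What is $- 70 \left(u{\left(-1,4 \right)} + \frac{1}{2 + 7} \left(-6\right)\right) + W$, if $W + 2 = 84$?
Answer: $\frac{1226}{3} \approx 408.67$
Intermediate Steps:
$W = 82$ ($W = -2 + 84 = 82$)
$u{\left(o,X \right)} = X o$
$- 70 \left(u{\left(-1,4 \right)} + \frac{1}{2 + 7} \left(-6\right)\right) + W = - 70 \left(4 \left(-1\right) + \frac{1}{2 + 7} \left(-6\right)\right) + 82 = - 70 \left(-4 + \frac{1}{9} \left(-6\right)\right) + 82 = - 70 \left(-4 - \frac{2}{3}\right) + 82 = \left(-70\right) \left(- \frac{14}{3}\right) + 82 = \frac{980}{3} + 82 = \frac{1226}{3}$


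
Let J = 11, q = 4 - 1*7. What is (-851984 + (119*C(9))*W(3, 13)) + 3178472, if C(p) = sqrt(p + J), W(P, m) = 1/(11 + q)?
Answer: 2326488 + 119*sqrt(5)/4 ≈ 2.3266e+6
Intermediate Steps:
q = -3 (q = 4 - 7 = -3)
W(P, m) = 1/8 (W(P, m) = 1/(11 - 3) = 1/8)
C(p) = sqrt(11 + p) (C(p) = sqrt(p + 11) = sqrt(11 + p))
(-851984 + (119*C(9))*W(3, 13)) + 3178472 = (-851984 + (119*sqrt(11 + 9))*(1/8)) + 3178472 = (-851984 + (119*sqrt(20))*(1/8)) + 3178472 = (-851984 + (119*(2*sqrt(5)))*(1/8)) + 3178472 = (-851984 + (238*sqrt(5))*(1/8)) + 3178472 = (-851984 + 119*sqrt(5)/4) + 3178472 = 2326488 + 119*sqrt(5)/4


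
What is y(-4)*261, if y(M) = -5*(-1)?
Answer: 1305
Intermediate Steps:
y(M) = 5
y(-4)*261 = 5*261 = 1305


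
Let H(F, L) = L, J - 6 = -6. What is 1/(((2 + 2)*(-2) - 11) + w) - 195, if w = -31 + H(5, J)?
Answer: -9751/50 ≈ -195.02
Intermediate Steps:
J = 0 (J = 6 - 6 = 0)
w = -31 (w = -31 + 0 = -31)
1/(((2 + 2)*(-2) - 11) + w) - 195 = 1/(((2 + 2)*(-2) - 11) - 31) - 195 = 1/((4*(-2) - 11) - 31) - 195 = 1/((-8 - 11) - 31) - 195 = 1/(-19 - 31) - 195 = 1/(-50) - 195 = -1/50 - 195 = -9751/50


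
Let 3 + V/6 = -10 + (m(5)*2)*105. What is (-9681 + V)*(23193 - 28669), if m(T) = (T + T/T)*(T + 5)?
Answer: -360545316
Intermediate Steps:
m(T) = (1 + T)*(5 + T) (m(T) = (T + 1)*(5 + T) = (1 + T)*(5 + T))
V = 75522 (V = -18 + 6*(-10 + ((5 + 5**2 + 6*5)*2)*105) = -18 + 6*(-10 + ((5 + 25 + 30)*2)*105) = -18 + 6*(-10 + (60*2)*105) = -18 + 6*(-10 + 120*105) = -18 + 6*(-10 + 12600) = -18 + 6*12590 = -18 + 75540 = 75522)
(-9681 + V)*(23193 - 28669) = (-9681 + 75522)*(23193 - 28669) = 65841*(-5476) = -360545316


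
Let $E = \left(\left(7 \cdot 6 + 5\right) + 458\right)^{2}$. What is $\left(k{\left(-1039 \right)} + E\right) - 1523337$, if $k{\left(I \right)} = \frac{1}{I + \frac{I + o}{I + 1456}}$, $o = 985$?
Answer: $- \frac{183193717107}{144439} \approx -1.2683 \cdot 10^{6}$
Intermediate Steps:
$E = 255025$ ($E = \left(\left(42 + 5\right) + 458\right)^{2} = \left(47 + 458\right)^{2} = 505^{2} = 255025$)
$k{\left(I \right)} = \frac{1}{I + \frac{985 + I}{1456 + I}}$ ($k{\left(I \right)} = \frac{1}{I + \frac{I + 985}{I + 1456}} = \frac{1}{I + \frac{985 + I}{1456 + I}}$)
$\left(k{\left(-1039 \right)} + E\right) - 1523337 = \left(\frac{1456 - 1039}{985 + \left(-1039\right)^{2} + 1457 \left(-1039\right)} + 255025\right) - 1523337 = \left(\frac{1}{985 + 1079521 - 1513823} \cdot 417 + 255025\right) - 1523337 = \left(\frac{1}{-433317} \cdot 417 + 255025\right) - 1523337 = \left(\left(- \frac{1}{433317}\right) 417 + 255025\right) - 1523337 = \left(- \frac{139}{144439} + 255025\right) - 1523337 = \frac{36835555836}{144439} - 1523337 = - \frac{183193717107}{144439}$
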